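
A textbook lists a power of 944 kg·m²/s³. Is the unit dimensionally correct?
Yes

power has SI base units: kg * m^2 / s^3
kg·m²/s³ reduces to the same SI base units, so it is a valid unit for power.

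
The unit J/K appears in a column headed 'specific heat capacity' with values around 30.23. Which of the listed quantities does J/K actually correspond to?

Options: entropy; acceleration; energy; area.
entropy

specific heat capacity should have units dimensionally equivalent to m^2 / (s^2 * K) (e.g. J/(kg·K)).
The given unit 'J/K' reduces to kg * m^2 / (s^2 * K). Of the listed options, that is the dimensionality of entropy.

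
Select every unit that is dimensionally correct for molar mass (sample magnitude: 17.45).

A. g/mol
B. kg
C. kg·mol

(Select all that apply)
A

molar mass has SI base units: kg / mol

Checking each option against kg / mol:
  A. g/mol: ✓ matches
  B. kg: ✗ does not match
  C. kg·mol: ✗ does not match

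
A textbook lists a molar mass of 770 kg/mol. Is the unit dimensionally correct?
Yes

molar mass has SI base units: kg / mol
kg/mol reduces to the same SI base units, so it is a valid unit for molar mass.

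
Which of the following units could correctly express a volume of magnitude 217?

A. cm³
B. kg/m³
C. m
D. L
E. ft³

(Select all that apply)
A, D, E

volume has SI base units: m^3

Checking each option against m^3:
  A. cm³: ✓ matches
  B. kg/m³: ✗ does not match
  C. m: ✗ does not match
  D. L: ✓ matches
  E. ft³: ✓ matches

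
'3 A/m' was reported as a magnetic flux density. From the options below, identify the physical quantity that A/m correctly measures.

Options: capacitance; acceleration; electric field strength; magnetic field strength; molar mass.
magnetic field strength

magnetic flux density should have units dimensionally equivalent to kg / (A * s^2) (e.g. T).
The given unit 'A/m' reduces to A / m. Of the listed options, that is the dimensionality of magnetic field strength.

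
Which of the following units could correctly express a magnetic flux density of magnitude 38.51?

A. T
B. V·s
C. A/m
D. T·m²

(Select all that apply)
A

magnetic flux density has SI base units: kg / (A * s^2)

Checking each option against kg / (A * s^2):
  A. T: ✓ matches
  B. V·s: ✗ does not match
  C. A/m: ✗ does not match
  D. T·m²: ✗ does not match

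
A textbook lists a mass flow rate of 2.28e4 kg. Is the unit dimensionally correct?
No

mass flow rate has SI base units: kg / s
kg does NOT reduce to kg / s; a valid unit for mass flow rate would be e.g. kg/s.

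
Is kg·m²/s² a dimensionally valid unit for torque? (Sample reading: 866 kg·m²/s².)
Yes

torque has SI base units: kg * m^2 / s^2
kg·m²/s² reduces to the same SI base units, so it is a valid unit for torque.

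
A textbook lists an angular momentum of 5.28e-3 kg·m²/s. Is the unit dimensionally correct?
Yes

angular momentum has SI base units: kg * m^2 / s
kg·m²/s reduces to the same SI base units, so it is a valid unit for angular momentum.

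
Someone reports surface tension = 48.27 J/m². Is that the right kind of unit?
Yes

surface tension has SI base units: kg / s^2
J/m² reduces to the same SI base units, so it is a valid unit for surface tension.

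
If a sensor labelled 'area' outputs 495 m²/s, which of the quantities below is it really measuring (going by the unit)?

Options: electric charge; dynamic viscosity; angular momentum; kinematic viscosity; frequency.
kinematic viscosity

area should have units dimensionally equivalent to m^2 (e.g. m²).
The given unit 'm²/s' reduces to m^2 / s. Of the listed options, that is the dimensionality of kinematic viscosity.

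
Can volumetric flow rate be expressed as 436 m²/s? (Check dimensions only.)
No

volumetric flow rate has SI base units: m^3 / s
m²/s does NOT reduce to m^3 / s; a valid unit for volumetric flow rate would be e.g. m³/s.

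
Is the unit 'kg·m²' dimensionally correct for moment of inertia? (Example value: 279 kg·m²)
Yes

moment of inertia has SI base units: kg * m^2
kg·m² reduces to the same SI base units, so it is a valid unit for moment of inertia.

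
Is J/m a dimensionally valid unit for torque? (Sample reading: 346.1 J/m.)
No

torque has SI base units: kg * m^2 / s^2
J/m does NOT reduce to kg * m^2 / s^2; a valid unit for torque would be e.g. N·m.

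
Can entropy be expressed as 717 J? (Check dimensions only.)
No

entropy has SI base units: kg * m^2 / (s^2 * K)
J does NOT reduce to kg * m^2 / (s^2 * K); a valid unit for entropy would be e.g. J/K.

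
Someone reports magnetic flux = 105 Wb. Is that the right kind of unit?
Yes

magnetic flux has SI base units: kg * m^2 / (A * s^2)
Wb reduces to the same SI base units, so it is a valid unit for magnetic flux.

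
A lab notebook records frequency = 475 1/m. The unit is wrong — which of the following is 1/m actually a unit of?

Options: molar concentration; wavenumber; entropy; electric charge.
wavenumber

frequency should have units dimensionally equivalent to 1 / s (e.g. Hz).
The given unit '1/m' reduces to 1 / m. Of the listed options, that is the dimensionality of wavenumber.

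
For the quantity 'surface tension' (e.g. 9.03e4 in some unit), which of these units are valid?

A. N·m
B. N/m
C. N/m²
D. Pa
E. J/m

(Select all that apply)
B

surface tension has SI base units: kg / s^2

Checking each option against kg / s^2:
  A. N·m: ✗ does not match
  B. N/m: ✓ matches
  C. N/m²: ✗ does not match
  D. Pa: ✗ does not match
  E. J/m: ✗ does not match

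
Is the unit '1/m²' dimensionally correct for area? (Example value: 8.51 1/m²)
No

area has SI base units: m^2
1/m² does NOT reduce to m^2; a valid unit for area would be e.g. m².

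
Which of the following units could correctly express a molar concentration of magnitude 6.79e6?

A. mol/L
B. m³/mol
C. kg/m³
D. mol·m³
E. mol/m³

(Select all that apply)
A, E

molar concentration has SI base units: mol / m^3

Checking each option against mol / m^3:
  A. mol/L: ✓ matches
  B. m³/mol: ✗ does not match
  C. kg/m³: ✗ does not match
  D. mol·m³: ✗ does not match
  E. mol/m³: ✓ matches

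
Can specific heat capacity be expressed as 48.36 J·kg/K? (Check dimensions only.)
No

specific heat capacity has SI base units: m^2 / (s^2 * K)
J·kg/K does NOT reduce to m^2 / (s^2 * K); a valid unit for specific heat capacity would be e.g. J/(kg·K).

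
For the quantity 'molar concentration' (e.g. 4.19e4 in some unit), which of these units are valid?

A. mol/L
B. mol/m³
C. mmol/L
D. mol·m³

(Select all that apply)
A, B, C

molar concentration has SI base units: mol / m^3

Checking each option against mol / m^3:
  A. mol/L: ✓ matches
  B. mol/m³: ✓ matches
  C. mmol/L: ✓ matches
  D. mol·m³: ✗ does not match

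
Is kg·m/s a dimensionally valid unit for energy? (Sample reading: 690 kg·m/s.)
No

energy has SI base units: kg * m^2 / s^2
kg·m/s does NOT reduce to kg * m^2 / s^2; a valid unit for energy would be e.g. J.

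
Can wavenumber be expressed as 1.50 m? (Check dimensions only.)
No

wavenumber has SI base units: 1 / m
m does NOT reduce to 1 / m; a valid unit for wavenumber would be e.g. 1/m.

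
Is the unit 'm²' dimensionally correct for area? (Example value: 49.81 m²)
Yes

area has SI base units: m^2
m² reduces to the same SI base units, so it is a valid unit for area.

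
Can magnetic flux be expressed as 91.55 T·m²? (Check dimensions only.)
Yes

magnetic flux has SI base units: kg * m^2 / (A * s^2)
T·m² reduces to the same SI base units, so it is a valid unit for magnetic flux.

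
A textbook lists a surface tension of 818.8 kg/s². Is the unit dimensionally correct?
Yes

surface tension has SI base units: kg / s^2
kg/s² reduces to the same SI base units, so it is a valid unit for surface tension.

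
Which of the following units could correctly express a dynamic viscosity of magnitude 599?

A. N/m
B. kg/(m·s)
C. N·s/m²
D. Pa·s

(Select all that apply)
B, C, D

dynamic viscosity has SI base units: kg / (m * s)

Checking each option against kg / (m * s):
  A. N/m: ✗ does not match
  B. kg/(m·s): ✓ matches
  C. N·s/m²: ✓ matches
  D. Pa·s: ✓ matches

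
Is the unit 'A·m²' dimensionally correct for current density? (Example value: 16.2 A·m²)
No

current density has SI base units: A / m^2
A·m² does NOT reduce to A / m^2; a valid unit for current density would be e.g. A/m².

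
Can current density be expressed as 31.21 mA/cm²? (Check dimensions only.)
Yes

current density has SI base units: A / m^2
mA/cm² reduces to the same SI base units, so it is a valid unit for current density.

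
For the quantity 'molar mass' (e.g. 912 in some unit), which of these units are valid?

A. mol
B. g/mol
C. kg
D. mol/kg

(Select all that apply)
B

molar mass has SI base units: kg / mol

Checking each option against kg / mol:
  A. mol: ✗ does not match
  B. g/mol: ✓ matches
  C. kg: ✗ does not match
  D. mol/kg: ✗ does not match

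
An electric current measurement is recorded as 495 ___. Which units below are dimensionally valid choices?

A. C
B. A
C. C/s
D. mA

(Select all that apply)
B, C, D

electric current has SI base units: A

Checking each option against A:
  A. C: ✗ does not match
  B. A: ✓ matches
  C. C/s: ✓ matches
  D. mA: ✓ matches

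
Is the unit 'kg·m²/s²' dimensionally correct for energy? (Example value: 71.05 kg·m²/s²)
Yes

energy has SI base units: kg * m^2 / s^2
kg·m²/s² reduces to the same SI base units, so it is a valid unit for energy.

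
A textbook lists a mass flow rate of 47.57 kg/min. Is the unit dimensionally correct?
Yes

mass flow rate has SI base units: kg / s
kg/min reduces to the same SI base units, so it is a valid unit for mass flow rate.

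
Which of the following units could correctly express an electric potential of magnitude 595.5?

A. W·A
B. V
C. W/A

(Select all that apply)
B, C

electric potential has SI base units: kg * m^2 / (A * s^3)

Checking each option against kg * m^2 / (A * s^3):
  A. W·A: ✗ does not match
  B. V: ✓ matches
  C. W/A: ✓ matches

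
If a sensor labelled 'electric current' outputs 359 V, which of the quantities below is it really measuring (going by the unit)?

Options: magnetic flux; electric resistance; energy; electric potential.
electric potential

electric current should have units dimensionally equivalent to A (e.g. A).
The given unit 'V' reduces to kg * m^2 / (A * s^3). Of the listed options, that is the dimensionality of electric potential.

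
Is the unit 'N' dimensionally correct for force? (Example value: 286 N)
Yes

force has SI base units: kg * m / s^2
N reduces to the same SI base units, so it is a valid unit for force.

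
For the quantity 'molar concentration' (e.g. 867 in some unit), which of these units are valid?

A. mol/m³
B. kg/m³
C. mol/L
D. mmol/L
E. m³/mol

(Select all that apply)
A, C, D

molar concentration has SI base units: mol / m^3

Checking each option against mol / m^3:
  A. mol/m³: ✓ matches
  B. kg/m³: ✗ does not match
  C. mol/L: ✓ matches
  D. mmol/L: ✓ matches
  E. m³/mol: ✗ does not match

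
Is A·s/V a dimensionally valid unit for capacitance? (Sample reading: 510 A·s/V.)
Yes

capacitance has SI base units: A^2 * s^4 / (kg * m^2)
A·s/V reduces to the same SI base units, so it is a valid unit for capacitance.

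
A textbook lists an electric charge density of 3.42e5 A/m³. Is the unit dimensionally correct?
No

electric charge density has SI base units: A * s / m^3
A/m³ does NOT reduce to A * s / m^3; a valid unit for electric charge density would be e.g. C/m³.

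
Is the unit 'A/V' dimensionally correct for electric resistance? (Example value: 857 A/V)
No

electric resistance has SI base units: kg * m^2 / (A^2 * s^3)
A/V does NOT reduce to kg * m^2 / (A^2 * s^3); a valid unit for electric resistance would be e.g. Ω.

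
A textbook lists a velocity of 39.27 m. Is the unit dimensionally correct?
No

velocity has SI base units: m / s
m does NOT reduce to m / s; a valid unit for velocity would be e.g. m/s.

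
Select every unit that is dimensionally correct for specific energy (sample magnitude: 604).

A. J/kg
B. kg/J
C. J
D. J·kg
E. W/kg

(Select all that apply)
A

specific energy has SI base units: m^2 / s^2

Checking each option against m^2 / s^2:
  A. J/kg: ✓ matches
  B. kg/J: ✗ does not match
  C. J: ✗ does not match
  D. J·kg: ✗ does not match
  E. W/kg: ✗ does not match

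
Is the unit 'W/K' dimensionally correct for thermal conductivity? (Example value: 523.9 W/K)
No

thermal conductivity has SI base units: kg * m / (s^3 * K)
W/K does NOT reduce to kg * m / (s^3 * K); a valid unit for thermal conductivity would be e.g. W/(m·K).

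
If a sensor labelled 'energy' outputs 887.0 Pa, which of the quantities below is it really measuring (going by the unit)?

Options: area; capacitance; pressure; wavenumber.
pressure

energy should have units dimensionally equivalent to kg * m^2 / s^2 (e.g. J).
The given unit 'Pa' reduces to kg / (m * s^2). Of the listed options, that is the dimensionality of pressure.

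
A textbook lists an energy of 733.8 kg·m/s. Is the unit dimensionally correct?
No

energy has SI base units: kg * m^2 / s^2
kg·m/s does NOT reduce to kg * m^2 / s^2; a valid unit for energy would be e.g. J.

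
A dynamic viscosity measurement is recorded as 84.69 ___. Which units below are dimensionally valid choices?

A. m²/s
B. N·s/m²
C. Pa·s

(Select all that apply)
B, C

dynamic viscosity has SI base units: kg / (m * s)

Checking each option against kg / (m * s):
  A. m²/s: ✗ does not match
  B. N·s/m²: ✓ matches
  C. Pa·s: ✓ matches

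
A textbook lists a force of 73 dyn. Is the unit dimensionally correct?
Yes

force has SI base units: kg * m / s^2
dyn reduces to the same SI base units, so it is a valid unit for force.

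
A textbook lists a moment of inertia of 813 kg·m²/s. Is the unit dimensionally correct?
No

moment of inertia has SI base units: kg * m^2
kg·m²/s does NOT reduce to kg * m^2; a valid unit for moment of inertia would be e.g. kg·m².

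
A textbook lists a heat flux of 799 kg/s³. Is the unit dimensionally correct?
Yes

heat flux has SI base units: kg / s^3
kg/s³ reduces to the same SI base units, so it is a valid unit for heat flux.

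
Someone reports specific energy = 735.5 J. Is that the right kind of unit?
No

specific energy has SI base units: m^2 / s^2
J does NOT reduce to m^2 / s^2; a valid unit for specific energy would be e.g. J/kg.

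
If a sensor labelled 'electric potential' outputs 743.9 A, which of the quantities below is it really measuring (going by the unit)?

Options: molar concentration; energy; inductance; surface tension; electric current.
electric current

electric potential should have units dimensionally equivalent to kg * m^2 / (A * s^3) (e.g. V).
The given unit 'A' reduces to A. Of the listed options, that is the dimensionality of electric current.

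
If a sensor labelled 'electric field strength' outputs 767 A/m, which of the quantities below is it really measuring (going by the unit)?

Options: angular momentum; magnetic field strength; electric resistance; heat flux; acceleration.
magnetic field strength

electric field strength should have units dimensionally equivalent to kg * m / (A * s^3) (e.g. V/m).
The given unit 'A/m' reduces to A / m. Of the listed options, that is the dimensionality of magnetic field strength.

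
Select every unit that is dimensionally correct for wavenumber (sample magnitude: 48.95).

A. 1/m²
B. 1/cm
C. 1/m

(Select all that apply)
B, C

wavenumber has SI base units: 1 / m

Checking each option against 1 / m:
  A. 1/m²: ✗ does not match
  B. 1/cm: ✓ matches
  C. 1/m: ✓ matches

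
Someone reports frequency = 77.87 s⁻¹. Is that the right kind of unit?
Yes

frequency has SI base units: 1 / s
s⁻¹ reduces to the same SI base units, so it is a valid unit for frequency.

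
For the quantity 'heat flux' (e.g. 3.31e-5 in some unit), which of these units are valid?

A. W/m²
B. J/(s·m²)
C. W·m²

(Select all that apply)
A, B

heat flux has SI base units: kg / s^3

Checking each option against kg / s^3:
  A. W/m²: ✓ matches
  B. J/(s·m²): ✓ matches
  C. W·m²: ✗ does not match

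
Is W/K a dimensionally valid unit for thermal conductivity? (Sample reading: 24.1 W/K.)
No

thermal conductivity has SI base units: kg * m / (s^3 * K)
W/K does NOT reduce to kg * m / (s^3 * K); a valid unit for thermal conductivity would be e.g. W/(m·K).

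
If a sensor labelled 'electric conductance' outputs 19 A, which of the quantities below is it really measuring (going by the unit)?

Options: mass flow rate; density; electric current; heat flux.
electric current

electric conductance should have units dimensionally equivalent to A^2 * s^3 / (kg * m^2) (e.g. S).
The given unit 'A' reduces to A. Of the listed options, that is the dimensionality of electric current.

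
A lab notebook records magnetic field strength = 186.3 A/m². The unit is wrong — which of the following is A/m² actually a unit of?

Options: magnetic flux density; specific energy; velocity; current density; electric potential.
current density

magnetic field strength should have units dimensionally equivalent to A / m (e.g. A/m).
The given unit 'A/m²' reduces to A / m^2. Of the listed options, that is the dimensionality of current density.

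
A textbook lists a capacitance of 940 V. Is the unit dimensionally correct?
No

capacitance has SI base units: A^2 * s^4 / (kg * m^2)
V does NOT reduce to A^2 * s^4 / (kg * m^2); a valid unit for capacitance would be e.g. F.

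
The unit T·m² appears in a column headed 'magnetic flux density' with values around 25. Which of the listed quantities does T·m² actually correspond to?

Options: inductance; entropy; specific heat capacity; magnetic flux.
magnetic flux

magnetic flux density should have units dimensionally equivalent to kg / (A * s^2) (e.g. T).
The given unit 'T·m²' reduces to kg * m^2 / (A * s^2). Of the listed options, that is the dimensionality of magnetic flux.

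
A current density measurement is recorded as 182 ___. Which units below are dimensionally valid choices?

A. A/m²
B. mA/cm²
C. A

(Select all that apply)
A, B

current density has SI base units: A / m^2

Checking each option against A / m^2:
  A. A/m²: ✓ matches
  B. mA/cm²: ✓ matches
  C. A: ✗ does not match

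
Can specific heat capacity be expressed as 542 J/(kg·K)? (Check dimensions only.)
Yes

specific heat capacity has SI base units: m^2 / (s^2 * K)
J/(kg·K) reduces to the same SI base units, so it is a valid unit for specific heat capacity.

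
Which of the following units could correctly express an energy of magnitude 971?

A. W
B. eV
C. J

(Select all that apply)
B, C

energy has SI base units: kg * m^2 / s^2

Checking each option against kg * m^2 / s^2:
  A. W: ✗ does not match
  B. eV: ✓ matches
  C. J: ✓ matches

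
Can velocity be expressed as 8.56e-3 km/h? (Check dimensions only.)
Yes

velocity has SI base units: m / s
km/h reduces to the same SI base units, so it is a valid unit for velocity.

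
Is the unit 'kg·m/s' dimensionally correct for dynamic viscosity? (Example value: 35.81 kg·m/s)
No

dynamic viscosity has SI base units: kg / (m * s)
kg·m/s does NOT reduce to kg / (m * s); a valid unit for dynamic viscosity would be e.g. Pa·s.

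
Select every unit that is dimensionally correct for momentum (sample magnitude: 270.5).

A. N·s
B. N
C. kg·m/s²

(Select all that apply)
A

momentum has SI base units: kg * m / s

Checking each option against kg * m / s:
  A. N·s: ✓ matches
  B. N: ✗ does not match
  C. kg·m/s²: ✗ does not match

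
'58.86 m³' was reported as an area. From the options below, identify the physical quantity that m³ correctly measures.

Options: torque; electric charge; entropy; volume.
volume

area should have units dimensionally equivalent to m^2 (e.g. m²).
The given unit 'm³' reduces to m^3. Of the listed options, that is the dimensionality of volume.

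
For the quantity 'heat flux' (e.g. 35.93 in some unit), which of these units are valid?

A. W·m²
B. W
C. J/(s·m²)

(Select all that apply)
C

heat flux has SI base units: kg / s^3

Checking each option against kg / s^3:
  A. W·m²: ✗ does not match
  B. W: ✗ does not match
  C. J/(s·m²): ✓ matches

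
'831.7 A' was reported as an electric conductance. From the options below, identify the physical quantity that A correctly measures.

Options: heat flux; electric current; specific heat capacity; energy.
electric current

electric conductance should have units dimensionally equivalent to A^2 * s^3 / (kg * m^2) (e.g. S).
The given unit 'A' reduces to A. Of the listed options, that is the dimensionality of electric current.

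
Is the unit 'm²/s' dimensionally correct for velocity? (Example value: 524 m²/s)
No

velocity has SI base units: m / s
m²/s does NOT reduce to m / s; a valid unit for velocity would be e.g. m/s.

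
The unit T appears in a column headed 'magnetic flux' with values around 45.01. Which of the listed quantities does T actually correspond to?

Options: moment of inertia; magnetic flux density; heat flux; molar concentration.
magnetic flux density

magnetic flux should have units dimensionally equivalent to kg * m^2 / (A * s^2) (e.g. Wb).
The given unit 'T' reduces to kg / (A * s^2). Of the listed options, that is the dimensionality of magnetic flux density.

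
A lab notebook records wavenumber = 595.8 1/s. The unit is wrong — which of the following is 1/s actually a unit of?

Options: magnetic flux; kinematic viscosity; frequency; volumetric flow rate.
frequency

wavenumber should have units dimensionally equivalent to 1 / m (e.g. 1/m).
The given unit '1/s' reduces to 1 / s. Of the listed options, that is the dimensionality of frequency.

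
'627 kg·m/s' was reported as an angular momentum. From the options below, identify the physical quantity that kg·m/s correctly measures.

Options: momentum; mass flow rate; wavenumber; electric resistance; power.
momentum

angular momentum should have units dimensionally equivalent to kg * m^2 / s (e.g. kg·m²/s).
The given unit 'kg·m/s' reduces to kg * m / s. Of the listed options, that is the dimensionality of momentum.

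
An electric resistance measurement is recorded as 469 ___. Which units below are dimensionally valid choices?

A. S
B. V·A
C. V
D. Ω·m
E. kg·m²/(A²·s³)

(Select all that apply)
E

electric resistance has SI base units: kg * m^2 / (A^2 * s^3)

Checking each option against kg * m^2 / (A^2 * s^3):
  A. S: ✗ does not match
  B. V·A: ✗ does not match
  C. V: ✗ does not match
  D. Ω·m: ✗ does not match
  E. kg·m²/(A²·s³): ✓ matches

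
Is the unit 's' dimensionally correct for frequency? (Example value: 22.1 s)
No

frequency has SI base units: 1 / s
s does NOT reduce to 1 / s; a valid unit for frequency would be e.g. Hz.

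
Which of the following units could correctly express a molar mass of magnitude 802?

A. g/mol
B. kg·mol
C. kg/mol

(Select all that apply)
A, C

molar mass has SI base units: kg / mol

Checking each option against kg / mol:
  A. g/mol: ✓ matches
  B. kg·mol: ✗ does not match
  C. kg/mol: ✓ matches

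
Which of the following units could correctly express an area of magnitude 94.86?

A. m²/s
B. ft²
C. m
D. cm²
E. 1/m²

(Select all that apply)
B, D

area has SI base units: m^2

Checking each option against m^2:
  A. m²/s: ✗ does not match
  B. ft²: ✓ matches
  C. m: ✗ does not match
  D. cm²: ✓ matches
  E. 1/m²: ✗ does not match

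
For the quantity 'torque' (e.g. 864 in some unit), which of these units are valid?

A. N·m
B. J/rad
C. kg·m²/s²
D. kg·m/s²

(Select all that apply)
A, B, C

torque has SI base units: kg * m^2 / s^2

Checking each option against kg * m^2 / s^2:
  A. N·m: ✓ matches
  B. J/rad: ✓ matches
  C. kg·m²/s²: ✓ matches
  D. kg·m/s²: ✗ does not match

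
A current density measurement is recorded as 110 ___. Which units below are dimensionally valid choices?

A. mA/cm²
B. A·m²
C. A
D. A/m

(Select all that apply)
A

current density has SI base units: A / m^2

Checking each option against A / m^2:
  A. mA/cm²: ✓ matches
  B. A·m²: ✗ does not match
  C. A: ✗ does not match
  D. A/m: ✗ does not match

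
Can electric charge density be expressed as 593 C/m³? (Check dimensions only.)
Yes

electric charge density has SI base units: A * s / m^3
C/m³ reduces to the same SI base units, so it is a valid unit for electric charge density.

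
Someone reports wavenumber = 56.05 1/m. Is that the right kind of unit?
Yes

wavenumber has SI base units: 1 / m
1/m reduces to the same SI base units, so it is a valid unit for wavenumber.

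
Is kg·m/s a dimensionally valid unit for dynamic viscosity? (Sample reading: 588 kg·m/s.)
No

dynamic viscosity has SI base units: kg / (m * s)
kg·m/s does NOT reduce to kg / (m * s); a valid unit for dynamic viscosity would be e.g. Pa·s.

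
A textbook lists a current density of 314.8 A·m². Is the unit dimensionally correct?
No

current density has SI base units: A / m^2
A·m² does NOT reduce to A / m^2; a valid unit for current density would be e.g. A/m².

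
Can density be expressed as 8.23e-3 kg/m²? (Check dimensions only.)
No

density has SI base units: kg / m^3
kg/m² does NOT reduce to kg / m^3; a valid unit for density would be e.g. kg/m³.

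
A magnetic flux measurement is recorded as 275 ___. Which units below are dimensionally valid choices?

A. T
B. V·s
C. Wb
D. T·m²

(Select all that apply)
B, C, D

magnetic flux has SI base units: kg * m^2 / (A * s^2)

Checking each option against kg * m^2 / (A * s^2):
  A. T: ✗ does not match
  B. V·s: ✓ matches
  C. Wb: ✓ matches
  D. T·m²: ✓ matches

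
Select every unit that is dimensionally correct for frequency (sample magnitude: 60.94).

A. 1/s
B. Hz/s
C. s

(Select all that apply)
A

frequency has SI base units: 1 / s

Checking each option against 1 / s:
  A. 1/s: ✓ matches
  B. Hz/s: ✗ does not match
  C. s: ✗ does not match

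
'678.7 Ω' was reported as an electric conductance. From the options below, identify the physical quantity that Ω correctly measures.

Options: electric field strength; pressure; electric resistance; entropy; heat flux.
electric resistance

electric conductance should have units dimensionally equivalent to A^2 * s^3 / (kg * m^2) (e.g. S).
The given unit 'Ω' reduces to kg * m^2 / (A^2 * s^3). Of the listed options, that is the dimensionality of electric resistance.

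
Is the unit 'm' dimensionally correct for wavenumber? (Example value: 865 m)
No

wavenumber has SI base units: 1 / m
m does NOT reduce to 1 / m; a valid unit for wavenumber would be e.g. 1/m.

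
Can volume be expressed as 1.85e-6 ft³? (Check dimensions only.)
Yes

volume has SI base units: m^3
ft³ reduces to the same SI base units, so it is a valid unit for volume.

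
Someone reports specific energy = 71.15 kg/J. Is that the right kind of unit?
No

specific energy has SI base units: m^2 / s^2
kg/J does NOT reduce to m^2 / s^2; a valid unit for specific energy would be e.g. J/kg.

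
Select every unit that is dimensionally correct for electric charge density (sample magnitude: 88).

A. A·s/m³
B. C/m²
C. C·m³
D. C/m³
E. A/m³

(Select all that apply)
A, D

electric charge density has SI base units: A * s / m^3

Checking each option against A * s / m^3:
  A. A·s/m³: ✓ matches
  B. C/m²: ✗ does not match
  C. C·m³: ✗ does not match
  D. C/m³: ✓ matches
  E. A/m³: ✗ does not match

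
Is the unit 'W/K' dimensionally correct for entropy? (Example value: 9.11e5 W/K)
No

entropy has SI base units: kg * m^2 / (s^2 * K)
W/K does NOT reduce to kg * m^2 / (s^2 * K); a valid unit for entropy would be e.g. J/K.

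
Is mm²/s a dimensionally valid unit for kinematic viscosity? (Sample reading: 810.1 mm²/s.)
Yes

kinematic viscosity has SI base units: m^2 / s
mm²/s reduces to the same SI base units, so it is a valid unit for kinematic viscosity.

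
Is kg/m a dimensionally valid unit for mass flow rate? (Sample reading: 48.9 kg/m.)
No

mass flow rate has SI base units: kg / s
kg/m does NOT reduce to kg / s; a valid unit for mass flow rate would be e.g. kg/s.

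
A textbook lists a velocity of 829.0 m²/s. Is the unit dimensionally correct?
No

velocity has SI base units: m / s
m²/s does NOT reduce to m / s; a valid unit for velocity would be e.g. m/s.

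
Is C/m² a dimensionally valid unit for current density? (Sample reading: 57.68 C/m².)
No

current density has SI base units: A / m^2
C/m² does NOT reduce to A / m^2; a valid unit for current density would be e.g. A/m².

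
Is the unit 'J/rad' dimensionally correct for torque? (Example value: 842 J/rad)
Yes

torque has SI base units: kg * m^2 / s^2
J/rad reduces to the same SI base units, so it is a valid unit for torque.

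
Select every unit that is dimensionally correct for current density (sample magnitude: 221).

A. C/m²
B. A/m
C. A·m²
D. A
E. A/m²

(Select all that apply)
E

current density has SI base units: A / m^2

Checking each option against A / m^2:
  A. C/m²: ✗ does not match
  B. A/m: ✗ does not match
  C. A·m²: ✗ does not match
  D. A: ✗ does not match
  E. A/m²: ✓ matches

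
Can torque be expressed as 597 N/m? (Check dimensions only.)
No

torque has SI base units: kg * m^2 / s^2
N/m does NOT reduce to kg * m^2 / s^2; a valid unit for torque would be e.g. N·m.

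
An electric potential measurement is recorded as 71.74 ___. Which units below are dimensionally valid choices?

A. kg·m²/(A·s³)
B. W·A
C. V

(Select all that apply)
A, C

electric potential has SI base units: kg * m^2 / (A * s^3)

Checking each option against kg * m^2 / (A * s^3):
  A. kg·m²/(A·s³): ✓ matches
  B. W·A: ✗ does not match
  C. V: ✓ matches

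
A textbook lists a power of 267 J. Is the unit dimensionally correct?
No

power has SI base units: kg * m^2 / s^3
J does NOT reduce to kg * m^2 / s^3; a valid unit for power would be e.g. W.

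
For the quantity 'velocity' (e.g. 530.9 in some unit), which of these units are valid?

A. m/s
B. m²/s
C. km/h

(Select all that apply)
A, C

velocity has SI base units: m / s

Checking each option against m / s:
  A. m/s: ✓ matches
  B. m²/s: ✗ does not match
  C. km/h: ✓ matches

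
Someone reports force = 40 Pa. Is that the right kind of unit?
No

force has SI base units: kg * m / s^2
Pa does NOT reduce to kg * m / s^2; a valid unit for force would be e.g. N.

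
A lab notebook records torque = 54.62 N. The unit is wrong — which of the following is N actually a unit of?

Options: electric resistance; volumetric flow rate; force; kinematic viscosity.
force

torque should have units dimensionally equivalent to kg * m^2 / s^2 (e.g. N·m).
The given unit 'N' reduces to kg * m / s^2. Of the listed options, that is the dimensionality of force.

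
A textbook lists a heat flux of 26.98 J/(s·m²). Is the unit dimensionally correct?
Yes

heat flux has SI base units: kg / s^3
J/(s·m²) reduces to the same SI base units, so it is a valid unit for heat flux.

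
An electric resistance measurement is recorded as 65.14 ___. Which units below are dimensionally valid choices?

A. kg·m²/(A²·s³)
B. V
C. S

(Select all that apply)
A

electric resistance has SI base units: kg * m^2 / (A^2 * s^3)

Checking each option against kg * m^2 / (A^2 * s^3):
  A. kg·m²/(A²·s³): ✓ matches
  B. V: ✗ does not match
  C. S: ✗ does not match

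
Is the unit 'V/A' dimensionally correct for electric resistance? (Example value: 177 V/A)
Yes

electric resistance has SI base units: kg * m^2 / (A^2 * s^3)
V/A reduces to the same SI base units, so it is a valid unit for electric resistance.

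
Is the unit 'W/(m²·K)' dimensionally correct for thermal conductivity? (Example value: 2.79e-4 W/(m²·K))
No

thermal conductivity has SI base units: kg * m / (s^3 * K)
W/(m²·K) does NOT reduce to kg * m / (s^3 * K); a valid unit for thermal conductivity would be e.g. W/(m·K).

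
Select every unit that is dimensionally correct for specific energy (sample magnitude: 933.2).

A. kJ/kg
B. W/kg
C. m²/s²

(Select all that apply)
A, C

specific energy has SI base units: m^2 / s^2

Checking each option against m^2 / s^2:
  A. kJ/kg: ✓ matches
  B. W/kg: ✗ does not match
  C. m²/s²: ✓ matches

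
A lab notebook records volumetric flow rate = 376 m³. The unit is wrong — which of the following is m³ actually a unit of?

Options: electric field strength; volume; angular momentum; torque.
volume

volumetric flow rate should have units dimensionally equivalent to m^3 / s (e.g. m³/s).
The given unit 'm³' reduces to m^3. Of the listed options, that is the dimensionality of volume.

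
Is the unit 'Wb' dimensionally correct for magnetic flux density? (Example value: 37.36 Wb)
No

magnetic flux density has SI base units: kg / (A * s^2)
Wb does NOT reduce to kg / (A * s^2); a valid unit for magnetic flux density would be e.g. T.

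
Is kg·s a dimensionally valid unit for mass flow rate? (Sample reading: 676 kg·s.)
No

mass flow rate has SI base units: kg / s
kg·s does NOT reduce to kg / s; a valid unit for mass flow rate would be e.g. kg/s.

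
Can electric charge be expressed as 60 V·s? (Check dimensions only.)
No

electric charge has SI base units: A * s
V·s does NOT reduce to A * s; a valid unit for electric charge would be e.g. C.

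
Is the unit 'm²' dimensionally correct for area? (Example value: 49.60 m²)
Yes

area has SI base units: m^2
m² reduces to the same SI base units, so it is a valid unit for area.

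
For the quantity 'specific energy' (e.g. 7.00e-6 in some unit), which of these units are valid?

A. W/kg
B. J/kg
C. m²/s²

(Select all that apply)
B, C

specific energy has SI base units: m^2 / s^2

Checking each option against m^2 / s^2:
  A. W/kg: ✗ does not match
  B. J/kg: ✓ matches
  C. m²/s²: ✓ matches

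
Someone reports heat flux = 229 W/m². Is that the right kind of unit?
Yes

heat flux has SI base units: kg / s^3
W/m² reduces to the same SI base units, so it is a valid unit for heat flux.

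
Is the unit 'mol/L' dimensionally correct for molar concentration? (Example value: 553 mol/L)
Yes

molar concentration has SI base units: mol / m^3
mol/L reduces to the same SI base units, so it is a valid unit for molar concentration.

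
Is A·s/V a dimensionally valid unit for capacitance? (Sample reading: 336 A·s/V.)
Yes

capacitance has SI base units: A^2 * s^4 / (kg * m^2)
A·s/V reduces to the same SI base units, so it is a valid unit for capacitance.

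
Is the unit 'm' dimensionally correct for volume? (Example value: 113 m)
No

volume has SI base units: m^3
m does NOT reduce to m^3; a valid unit for volume would be e.g. m³.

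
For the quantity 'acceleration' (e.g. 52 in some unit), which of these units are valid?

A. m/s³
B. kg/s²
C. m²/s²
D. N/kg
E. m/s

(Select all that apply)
D

acceleration has SI base units: m / s^2

Checking each option against m / s^2:
  A. m/s³: ✗ does not match
  B. kg/s²: ✗ does not match
  C. m²/s²: ✗ does not match
  D. N/kg: ✓ matches
  E. m/s: ✗ does not match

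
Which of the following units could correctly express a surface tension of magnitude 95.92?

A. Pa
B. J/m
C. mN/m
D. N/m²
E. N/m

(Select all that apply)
C, E

surface tension has SI base units: kg / s^2

Checking each option against kg / s^2:
  A. Pa: ✗ does not match
  B. J/m: ✗ does not match
  C. mN/m: ✓ matches
  D. N/m²: ✗ does not match
  E. N/m: ✓ matches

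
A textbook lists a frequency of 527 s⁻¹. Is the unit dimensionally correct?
Yes

frequency has SI base units: 1 / s
s⁻¹ reduces to the same SI base units, so it is a valid unit for frequency.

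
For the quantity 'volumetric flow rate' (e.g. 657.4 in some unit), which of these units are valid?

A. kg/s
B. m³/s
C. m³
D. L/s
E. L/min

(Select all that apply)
B, D, E

volumetric flow rate has SI base units: m^3 / s

Checking each option against m^3 / s:
  A. kg/s: ✗ does not match
  B. m³/s: ✓ matches
  C. m³: ✗ does not match
  D. L/s: ✓ matches
  E. L/min: ✓ matches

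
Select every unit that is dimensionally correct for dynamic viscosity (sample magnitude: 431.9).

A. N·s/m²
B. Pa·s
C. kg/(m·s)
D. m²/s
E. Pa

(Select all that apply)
A, B, C

dynamic viscosity has SI base units: kg / (m * s)

Checking each option against kg / (m * s):
  A. N·s/m²: ✓ matches
  B. Pa·s: ✓ matches
  C. kg/(m·s): ✓ matches
  D. m²/s: ✗ does not match
  E. Pa: ✗ does not match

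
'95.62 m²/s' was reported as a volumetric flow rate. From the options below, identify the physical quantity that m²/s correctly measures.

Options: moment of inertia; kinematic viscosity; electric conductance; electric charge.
kinematic viscosity

volumetric flow rate should have units dimensionally equivalent to m^3 / s (e.g. m³/s).
The given unit 'm²/s' reduces to m^2 / s. Of the listed options, that is the dimensionality of kinematic viscosity.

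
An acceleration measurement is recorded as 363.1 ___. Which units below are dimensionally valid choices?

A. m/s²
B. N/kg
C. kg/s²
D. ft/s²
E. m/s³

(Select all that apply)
A, B, D

acceleration has SI base units: m / s^2

Checking each option against m / s^2:
  A. m/s²: ✓ matches
  B. N/kg: ✓ matches
  C. kg/s²: ✗ does not match
  D. ft/s²: ✓ matches
  E. m/s³: ✗ does not match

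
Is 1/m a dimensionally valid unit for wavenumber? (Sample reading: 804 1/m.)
Yes

wavenumber has SI base units: 1 / m
1/m reduces to the same SI base units, so it is a valid unit for wavenumber.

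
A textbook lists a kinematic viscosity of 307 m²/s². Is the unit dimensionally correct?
No

kinematic viscosity has SI base units: m^2 / s
m²/s² does NOT reduce to m^2 / s; a valid unit for kinematic viscosity would be e.g. m²/s.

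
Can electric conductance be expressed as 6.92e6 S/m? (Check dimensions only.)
No

electric conductance has SI base units: A^2 * s^3 / (kg * m^2)
S/m does NOT reduce to A^2 * s^3 / (kg * m^2); a valid unit for electric conductance would be e.g. S.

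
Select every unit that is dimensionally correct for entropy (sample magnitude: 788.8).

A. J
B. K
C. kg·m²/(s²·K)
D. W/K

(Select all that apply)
C

entropy has SI base units: kg * m^2 / (s^2 * K)

Checking each option against kg * m^2 / (s^2 * K):
  A. J: ✗ does not match
  B. K: ✗ does not match
  C. kg·m²/(s²·K): ✓ matches
  D. W/K: ✗ does not match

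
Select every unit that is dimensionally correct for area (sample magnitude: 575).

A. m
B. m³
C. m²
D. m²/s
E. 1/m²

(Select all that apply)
C

area has SI base units: m^2

Checking each option against m^2:
  A. m: ✗ does not match
  B. m³: ✗ does not match
  C. m²: ✓ matches
  D. m²/s: ✗ does not match
  E. 1/m²: ✗ does not match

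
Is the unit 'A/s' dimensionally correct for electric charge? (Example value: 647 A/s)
No

electric charge has SI base units: A * s
A/s does NOT reduce to A * s; a valid unit for electric charge would be e.g. C.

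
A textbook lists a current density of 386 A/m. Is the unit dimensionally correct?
No

current density has SI base units: A / m^2
A/m does NOT reduce to A / m^2; a valid unit for current density would be e.g. A/m².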